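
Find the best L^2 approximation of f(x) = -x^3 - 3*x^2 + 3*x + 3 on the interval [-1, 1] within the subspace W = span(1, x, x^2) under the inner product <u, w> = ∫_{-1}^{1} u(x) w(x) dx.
g(x) = -3*x^2 + 12*x/5 + 3

The best approximation g ∈ W is the orthogonal projection of f onto W. Writing g = a_0 + a_1 x + a_2 x^2, the coefficients solve the normal equations G · a = b where
  G_{ij} = <φ_i, φ_j> and b_i = <f, φ_i>, with φ_0 = 1, φ_1 = x, φ_2 = x^2.
G =
  [2, 0, 2/3]
  [0, 2/3, 0]
  [2/3, 0, 2/5],
b = (4, 8/5, 4/5).
Solving gives a_0 = 3, a_1 = 12/5, a_2 = -3, so
  g(x) = -3*x^2 + 12*x/5 + 3.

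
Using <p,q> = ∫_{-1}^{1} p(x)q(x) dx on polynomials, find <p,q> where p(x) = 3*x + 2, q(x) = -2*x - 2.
<p,q> = -12

Expand the product: p(x)·q(x) = -6*x^2 - 10*x - 4.
∫_{-1}^{1} of each monomial x^k gives [2/(k+1) if k even, 0 if k odd]. Integrating term-by-term (or equivalently evaluating the antiderivative F(x) = -2*x^3 - 5*x^2 - 4*x at the endpoints):
  F(1) − F(−1) = -11 − (1) = -12.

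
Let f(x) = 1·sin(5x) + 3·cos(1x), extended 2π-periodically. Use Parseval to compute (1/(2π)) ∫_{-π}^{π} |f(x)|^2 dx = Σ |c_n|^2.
Σ |c_n|^2 = 5

Expand |f|^2 and use orthogonality of {sin(nx), cos(mx)} on [-π, π]:
  ∫_{-π}^{π} sin(nx)^2 dx = π, ∫ cos(mx)^2 dx = π, and cross terms integrate to 0.
So ∫_{-π}^{π} f(x)^2 dx = 1^2 · π + 3^2 · π = (1 + 9)π.
Divide by 2π: (1 + 9)/2 = 5.
By Parseval, this equals Σ |c_n|^2.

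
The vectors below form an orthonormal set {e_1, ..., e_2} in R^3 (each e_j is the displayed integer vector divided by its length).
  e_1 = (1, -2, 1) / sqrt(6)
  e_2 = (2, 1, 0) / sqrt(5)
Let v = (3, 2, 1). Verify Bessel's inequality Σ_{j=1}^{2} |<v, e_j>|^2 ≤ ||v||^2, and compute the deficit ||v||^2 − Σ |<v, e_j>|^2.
Σ |<v, e_j>|^2 = 64/5; ||v||^2 = 14; deficit = 6/5

Write each e_j = u_j / sqrt(<u_j, u_j>) where u_j is the displayed integer vector. Then <v, e_j> = <v, u_j> / sqrt(<u_j, u_j>), so |<v, e_j>|^2 = <v, u_j>^2 / <u_j, u_j>.
Coefficients: <v, e_1> = 0/sqrt(6), <v, e_2> = 8/sqrt(5).
Square and sum: Σ |<v, e_j>|^2 = 64/5.
Compute ||v||^2 = v·v = 14.
Deficit = 14 − 64/5 = 6/5 ≥ 0, confirming Bessel's inequality. (The deficit equals ||v − Σ <v,e_j> e_j||^2, the squared distance from v to span{e_j}.)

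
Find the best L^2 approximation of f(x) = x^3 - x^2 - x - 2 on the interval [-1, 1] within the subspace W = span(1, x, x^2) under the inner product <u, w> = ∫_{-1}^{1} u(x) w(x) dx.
g(x) = -x^2 - 2*x/5 - 2

The best approximation g ∈ W is the orthogonal projection of f onto W. Writing g = a_0 + a_1 x + a_2 x^2, the coefficients solve the normal equations G · a = b where
  G_{ij} = <φ_i, φ_j> and b_i = <f, φ_i>, with φ_0 = 1, φ_1 = x, φ_2 = x^2.
G =
  [2, 0, 2/3]
  [0, 2/3, 0]
  [2/3, 0, 2/5],
b = (-14/3, -4/15, -26/15).
Solving gives a_0 = -2, a_1 = -2/5, a_2 = -1, so
  g(x) = -x^2 - 2*x/5 - 2.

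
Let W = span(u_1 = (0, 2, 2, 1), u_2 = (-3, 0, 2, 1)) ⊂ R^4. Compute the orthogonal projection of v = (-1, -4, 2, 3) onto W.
proj_W(v) = (-285/101, -128/101, 62/101, 31/101)

Set up U = [u_1 | ... | u_2] ∈ R^(4×2). The projector onto W = col(U) is P = U (U^T U)^(-1) U^T.
Compute U^T U =
  [9, 5]
  [5, 14],
and U^T v = (-1, 10).
Solve U^T U · c = U^T v for the coefficients: c = (-64/101, 95/101). The projection is proj_W(v) = U c.
Check: (v - proj_W(v)) · u_1 = 0  (should be 0).
Check: (v - proj_W(v)) · u_2 = 0  (should be 0).
Result: proj_W(v) = (-285/101, -128/101, 62/101, 31/101).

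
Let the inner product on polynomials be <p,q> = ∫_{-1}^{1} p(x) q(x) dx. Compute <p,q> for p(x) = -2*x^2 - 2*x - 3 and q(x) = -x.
<p,q> = 4/3

Expand the product: p(x)·q(x) = 2*x^3 + 2*x^2 + 3*x.
∫_{-1}^{1} of each monomial x^k gives [2/(k+1) if k even, 0 if k odd]. Integrating term-by-term (or equivalently evaluating the antiderivative F(x) = x^4/2 + 2*x^3/3 + 3*x^2/2 at the endpoints):
  F(1) − F(−1) = 8/3 − (4/3) = 4/3.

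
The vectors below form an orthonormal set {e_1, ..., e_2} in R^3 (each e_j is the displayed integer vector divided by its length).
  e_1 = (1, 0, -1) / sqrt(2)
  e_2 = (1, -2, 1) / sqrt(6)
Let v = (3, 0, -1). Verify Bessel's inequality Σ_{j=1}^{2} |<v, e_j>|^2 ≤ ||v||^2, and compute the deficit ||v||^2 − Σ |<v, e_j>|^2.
Σ |<v, e_j>|^2 = 26/3; ||v||^2 = 10; deficit = 4/3

Write each e_j = u_j / sqrt(<u_j, u_j>) where u_j is the displayed integer vector. Then <v, e_j> = <v, u_j> / sqrt(<u_j, u_j>), so |<v, e_j>|^2 = <v, u_j>^2 / <u_j, u_j>.
Coefficients: <v, e_1> = 4/sqrt(2), <v, e_2> = 2/sqrt(6).
Square and sum: Σ |<v, e_j>|^2 = 26/3.
Compute ||v||^2 = v·v = 10.
Deficit = 10 − 26/3 = 4/3 ≥ 0, confirming Bessel's inequality. (The deficit equals ||v − Σ <v,e_j> e_j||^2, the squared distance from v to span{e_j}.)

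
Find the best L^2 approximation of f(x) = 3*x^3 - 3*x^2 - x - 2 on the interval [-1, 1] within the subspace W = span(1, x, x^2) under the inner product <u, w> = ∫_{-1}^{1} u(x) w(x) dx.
g(x) = -3*x^2 + 4*x/5 - 2

The best approximation g ∈ W is the orthogonal projection of f onto W. Writing g = a_0 + a_1 x + a_2 x^2, the coefficients solve the normal equations G · a = b where
  G_{ij} = <φ_i, φ_j> and b_i = <f, φ_i>, with φ_0 = 1, φ_1 = x, φ_2 = x^2.
G =
  [2, 0, 2/3]
  [0, 2/3, 0]
  [2/3, 0, 2/5],
b = (-6, 8/15, -38/15).
Solving gives a_0 = -2, a_1 = 4/5, a_2 = -3, so
  g(x) = -3*x^2 + 4*x/5 - 2.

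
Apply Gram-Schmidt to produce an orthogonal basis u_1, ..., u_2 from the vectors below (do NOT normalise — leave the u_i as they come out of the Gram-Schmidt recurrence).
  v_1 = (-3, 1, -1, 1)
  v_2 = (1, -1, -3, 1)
Orthogonal basis:
  u_1 = (-3, 1, -1, 1)
  u_2 = (1, -1, -3, 1)

Apply the Gram-Schmidt recurrence
  u_1 = v_1
  u_i = v_i − Σ_{j<i} ((v_i · u_j) / (u_j · u_j)) · u_j.

Step by step this gives:
  u_1 = (-3, 1, -1, 1)
  u_2 = (1, -1, -3, 1)

Orthogonality check:
  u_2 · u_1 = 0 (should be 0)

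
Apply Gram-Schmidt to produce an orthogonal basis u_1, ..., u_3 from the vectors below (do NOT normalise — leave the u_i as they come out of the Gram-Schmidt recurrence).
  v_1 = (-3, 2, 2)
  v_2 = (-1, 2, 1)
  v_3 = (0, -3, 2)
Orthogonal basis:
  u_1 = (-3, 2, 2)
  u_2 = (10/17, 16/17, -1/17)
  u_3 = (22/21, -11/21, 44/21)

Apply the Gram-Schmidt recurrence
  u_1 = v_1
  u_i = v_i − Σ_{j<i} ((v_i · u_j) / (u_j · u_j)) · u_j.

Step by step this gives:
  u_1 = (-3, 2, 2)
  u_2 = (10/17, 16/17, -1/17)
  u_3 = (22/21, -11/21, 44/21)

Orthogonality check:
  u_2 · u_1 = 0 (should be 0)
  u_3 · u_1 = 0 (should be 0)
  u_3 · u_2 = 0 (should be 0)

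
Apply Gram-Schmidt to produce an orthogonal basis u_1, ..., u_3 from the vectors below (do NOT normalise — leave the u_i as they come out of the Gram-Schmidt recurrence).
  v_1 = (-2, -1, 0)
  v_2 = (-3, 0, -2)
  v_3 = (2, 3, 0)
Orthogonal basis:
  u_1 = (-2, -1, 0)
  u_2 = (-3/5, 6/5, -2)
  u_3 = (-16/29, 32/29, 24/29)

Apply the Gram-Schmidt recurrence
  u_1 = v_1
  u_i = v_i − Σ_{j<i} ((v_i · u_j) / (u_j · u_j)) · u_j.

Step by step this gives:
  u_1 = (-2, -1, 0)
  u_2 = (-3/5, 6/5, -2)
  u_3 = (-16/29, 32/29, 24/29)

Orthogonality check:
  u_2 · u_1 = 0 (should be 0)
  u_3 · u_1 = 0 (should be 0)
  u_3 · u_2 = 0 (should be 0)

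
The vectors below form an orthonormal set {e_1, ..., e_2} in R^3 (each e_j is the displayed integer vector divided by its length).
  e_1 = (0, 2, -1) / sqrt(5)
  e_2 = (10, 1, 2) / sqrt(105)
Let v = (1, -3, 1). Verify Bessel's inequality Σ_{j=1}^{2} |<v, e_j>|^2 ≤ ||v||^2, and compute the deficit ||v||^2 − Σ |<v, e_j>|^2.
Σ |<v, e_j>|^2 = 74/7; ||v||^2 = 11; deficit = 3/7

Write each e_j = u_j / sqrt(<u_j, u_j>) where u_j is the displayed integer vector. Then <v, e_j> = <v, u_j> / sqrt(<u_j, u_j>), so |<v, e_j>|^2 = <v, u_j>^2 / <u_j, u_j>.
Coefficients: <v, e_1> = -7/sqrt(5), <v, e_2> = 9/sqrt(105).
Square and sum: Σ |<v, e_j>|^2 = 74/7.
Compute ||v||^2 = v·v = 11.
Deficit = 11 − 74/7 = 3/7 ≥ 0, confirming Bessel's inequality. (The deficit equals ||v − Σ <v,e_j> e_j||^2, the squared distance from v to span{e_j}.)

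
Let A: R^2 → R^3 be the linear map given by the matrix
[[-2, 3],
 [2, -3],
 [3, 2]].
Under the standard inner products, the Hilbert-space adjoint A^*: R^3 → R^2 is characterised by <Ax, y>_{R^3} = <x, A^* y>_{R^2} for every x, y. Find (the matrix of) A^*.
A^* = A^T =
[[-2, 2, 3],
 [3, -3, 2]]

For real matrices with standard dot products, the defining identity <Ax, y> = <x, A^* y> gives (Ax)^T y = x^T (A^*) y, i.e. x^T A^T y = x^T (A^*) y. Since this holds for all x, y, we must have A^* = A^T. Therefore
A^* =
[[-2, 2, 3],
 [3, -3, 2]].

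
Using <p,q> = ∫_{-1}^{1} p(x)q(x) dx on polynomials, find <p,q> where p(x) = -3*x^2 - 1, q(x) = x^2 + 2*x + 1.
<p,q> = -88/15

Expand the product: p(x)·q(x) = -3*x^4 - 6*x^3 - 4*x^2 - 2*x - 1.
∫_{-1}^{1} of each monomial x^k gives [2/(k+1) if k even, 0 if k odd]. Integrating term-by-term (or equivalently evaluating the antiderivative F(x) = -3*x^5/5 - 3*x^4/2 - 4*x^3/3 - x^2 - x at the endpoints):
  F(1) − F(−1) = -163/30 − (13/30) = -88/15.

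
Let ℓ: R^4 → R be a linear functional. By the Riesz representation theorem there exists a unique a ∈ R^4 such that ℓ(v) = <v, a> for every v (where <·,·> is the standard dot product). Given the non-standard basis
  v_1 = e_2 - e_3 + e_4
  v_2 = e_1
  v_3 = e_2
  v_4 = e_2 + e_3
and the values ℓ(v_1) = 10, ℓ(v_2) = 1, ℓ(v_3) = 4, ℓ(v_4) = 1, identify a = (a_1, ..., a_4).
a = (1, 4, -3, 3)

Write a = (a_1, ..., a_4) in the standard basis. For each basis vector v_i, ℓ(v_i) = <v_i, a> is a linear equation in the a_j's. Collect the n equations into a matrix system V a = ℓ, where row i of V is v_i (expressed in the standard basis). Since V is invertible (lower-triangular with 1s on the diagonal, up to permutation), solve by back-substitution:
  V =
[[0, 1, -1, 1],
 [1, 0, 0, 0],
 [0, 1, 0, 0],
 [0, 1, 1, 0]]
  V a = (10, 1, 4, 1)
Solving gives a = (1, 4, -3, 3).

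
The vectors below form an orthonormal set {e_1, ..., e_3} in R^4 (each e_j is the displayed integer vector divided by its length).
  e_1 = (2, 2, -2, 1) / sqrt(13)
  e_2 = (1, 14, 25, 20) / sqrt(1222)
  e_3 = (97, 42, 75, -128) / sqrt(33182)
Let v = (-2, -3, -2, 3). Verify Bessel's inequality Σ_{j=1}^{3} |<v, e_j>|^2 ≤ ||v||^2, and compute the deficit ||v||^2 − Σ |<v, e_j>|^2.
Σ |<v, e_j>|^2 = 8337/353; ||v||^2 = 26; deficit = 841/353

Write each e_j = u_j / sqrt(<u_j, u_j>) where u_j is the displayed integer vector. Then <v, e_j> = <v, u_j> / sqrt(<u_j, u_j>), so |<v, e_j>|^2 = <v, u_j>^2 / <u_j, u_j>.
Coefficients: <v, e_1> = -3/sqrt(13), <v, e_2> = -34/sqrt(1222), <v, e_3> = -854/sqrt(33182).
Square and sum: Σ |<v, e_j>|^2 = 8337/353.
Compute ||v||^2 = v·v = 26.
Deficit = 26 − 8337/353 = 841/353 ≥ 0, confirming Bessel's inequality. (The deficit equals ||v − Σ <v,e_j> e_j||^2, the squared distance from v to span{e_j}.)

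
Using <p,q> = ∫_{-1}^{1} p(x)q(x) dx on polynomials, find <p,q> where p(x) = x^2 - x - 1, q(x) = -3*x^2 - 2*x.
<p,q> = 32/15

Expand the product: p(x)·q(x) = -3*x^4 + x^3 + 5*x^2 + 2*x.
∫_{-1}^{1} of each monomial x^k gives [2/(k+1) if k even, 0 if k odd]. Integrating term-by-term (or equivalently evaluating the antiderivative F(x) = -3*x^5/5 + x^4/4 + 5*x^3/3 + x^2 at the endpoints):
  F(1) − F(−1) = 139/60 − (11/60) = 32/15.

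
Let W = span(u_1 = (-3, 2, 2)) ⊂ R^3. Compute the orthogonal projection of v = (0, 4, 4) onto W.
proj_W(v) = (-48/17, 32/17, 32/17)

Set up U = [u_1 | ... | u_1] ∈ R^(3×1). The projector onto W = col(U) is P = U (U^T U)^(-1) U^T.
Compute U^T U =
  [17],
and U^T v = (16).
Solve U^T U · c = U^T v for the coefficients: c = (16/17). The projection is proj_W(v) = U c.
Check: (v - proj_W(v)) · u_1 = 0  (should be 0).
Result: proj_W(v) = (-48/17, 32/17, 32/17).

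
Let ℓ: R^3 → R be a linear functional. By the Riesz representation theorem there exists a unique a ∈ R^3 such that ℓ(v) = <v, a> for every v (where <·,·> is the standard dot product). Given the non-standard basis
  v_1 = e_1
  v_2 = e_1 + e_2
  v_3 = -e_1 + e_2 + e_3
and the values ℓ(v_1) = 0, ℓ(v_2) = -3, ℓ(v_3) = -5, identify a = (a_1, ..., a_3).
a = (0, -3, -2)

Write a = (a_1, ..., a_3) in the standard basis. For each basis vector v_i, ℓ(v_i) = <v_i, a> is a linear equation in the a_j's. Collect the n equations into a matrix system V a = ℓ, where row i of V is v_i (expressed in the standard basis). Since V is invertible (lower-triangular with 1s on the diagonal, up to permutation), solve by back-substitution:
  V =
[[1, 0, 0],
 [1, 1, 0],
 [-1, 1, 1]]
  V a = (0, -3, -5)
Solving gives a = (0, -3, -2).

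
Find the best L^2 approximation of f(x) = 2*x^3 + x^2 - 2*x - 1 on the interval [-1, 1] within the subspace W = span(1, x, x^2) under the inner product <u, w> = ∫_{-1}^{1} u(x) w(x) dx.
g(x) = x^2 - 4*x/5 - 1

The best approximation g ∈ W is the orthogonal projection of f onto W. Writing g = a_0 + a_1 x + a_2 x^2, the coefficients solve the normal equations G · a = b where
  G_{ij} = <φ_i, φ_j> and b_i = <f, φ_i>, with φ_0 = 1, φ_1 = x, φ_2 = x^2.
G =
  [2, 0, 2/3]
  [0, 2/3, 0]
  [2/3, 0, 2/5],
b = (-4/3, -8/15, -4/15).
Solving gives a_0 = -1, a_1 = -4/5, a_2 = 1, so
  g(x) = x^2 - 4*x/5 - 1.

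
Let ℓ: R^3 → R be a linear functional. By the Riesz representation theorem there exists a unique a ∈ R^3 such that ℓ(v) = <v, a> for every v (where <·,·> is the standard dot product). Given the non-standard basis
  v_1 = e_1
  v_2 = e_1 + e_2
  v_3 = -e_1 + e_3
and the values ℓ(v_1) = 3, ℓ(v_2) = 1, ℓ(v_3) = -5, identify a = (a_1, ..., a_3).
a = (3, -2, -2)

Write a = (a_1, ..., a_3) in the standard basis. For each basis vector v_i, ℓ(v_i) = <v_i, a> is a linear equation in the a_j's. Collect the n equations into a matrix system V a = ℓ, where row i of V is v_i (expressed in the standard basis). Since V is invertible (lower-triangular with 1s on the diagonal, up to permutation), solve by back-substitution:
  V =
[[1, 0, 0],
 [1, 1, 0],
 [-1, 0, 1]]
  V a = (3, 1, -5)
Solving gives a = (3, -2, -2).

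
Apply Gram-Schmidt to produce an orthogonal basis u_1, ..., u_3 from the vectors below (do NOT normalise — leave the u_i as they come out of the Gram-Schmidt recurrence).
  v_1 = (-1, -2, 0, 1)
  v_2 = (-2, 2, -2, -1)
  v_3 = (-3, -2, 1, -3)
Orthogonal basis:
  u_1 = (-1, -2, 0, 1)
  u_2 = (-5/2, 1, -2, -1/2)
  u_3 = (-86/69, -76/69, 43/23, -238/69)

Apply the Gram-Schmidt recurrence
  u_1 = v_1
  u_i = v_i − Σ_{j<i} ((v_i · u_j) / (u_j · u_j)) · u_j.

Step by step this gives:
  u_1 = (-1, -2, 0, 1)
  u_2 = (-5/2, 1, -2, -1/2)
  u_3 = (-86/69, -76/69, 43/23, -238/69)

Orthogonality check:
  u_2 · u_1 = 0 (should be 0)
  u_3 · u_1 = 0 (should be 0)
  u_3 · u_2 = 0 (should be 0)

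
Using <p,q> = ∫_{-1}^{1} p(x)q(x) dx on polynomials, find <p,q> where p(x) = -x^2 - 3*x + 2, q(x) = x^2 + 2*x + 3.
<p,q> = 104/15

Expand the product: p(x)·q(x) = -x^4 - 5*x^3 - 7*x^2 - 5*x + 6.
∫_{-1}^{1} of each monomial x^k gives [2/(k+1) if k even, 0 if k odd]. Integrating term-by-term (or equivalently evaluating the antiderivative F(x) = -x^5/5 - 5*x^4/4 - 7*x^3/3 - 5*x^2/2 + 6*x at the endpoints):
  F(1) − F(−1) = -17/60 − (-433/60) = 104/15.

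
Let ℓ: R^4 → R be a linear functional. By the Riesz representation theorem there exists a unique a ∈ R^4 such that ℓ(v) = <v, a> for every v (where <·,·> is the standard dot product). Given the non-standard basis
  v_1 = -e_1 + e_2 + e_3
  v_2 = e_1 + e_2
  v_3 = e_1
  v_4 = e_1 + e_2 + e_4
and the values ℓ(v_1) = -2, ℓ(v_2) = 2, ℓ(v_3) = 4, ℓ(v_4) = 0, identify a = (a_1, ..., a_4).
a = (4, -2, 4, -2)

Write a = (a_1, ..., a_4) in the standard basis. For each basis vector v_i, ℓ(v_i) = <v_i, a> is a linear equation in the a_j's. Collect the n equations into a matrix system V a = ℓ, where row i of V is v_i (expressed in the standard basis). Since V is invertible (lower-triangular with 1s on the diagonal, up to permutation), solve by back-substitution:
  V =
[[-1, 1, 1, 0],
 [1, 1, 0, 0],
 [1, 0, 0, 0],
 [1, 1, 0, 1]]
  V a = (-2, 2, 4, 0)
Solving gives a = (4, -2, 4, -2).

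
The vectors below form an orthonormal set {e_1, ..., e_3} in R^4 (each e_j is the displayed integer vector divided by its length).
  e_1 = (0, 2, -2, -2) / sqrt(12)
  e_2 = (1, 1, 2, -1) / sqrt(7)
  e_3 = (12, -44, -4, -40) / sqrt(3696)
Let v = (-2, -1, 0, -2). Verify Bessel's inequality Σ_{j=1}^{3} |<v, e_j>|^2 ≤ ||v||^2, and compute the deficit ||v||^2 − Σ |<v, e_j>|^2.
Σ |<v, e_j>|^2 = 35/11; ||v||^2 = 9; deficit = 64/11

Write each e_j = u_j / sqrt(<u_j, u_j>) where u_j is the displayed integer vector. Then <v, e_j> = <v, u_j> / sqrt(<u_j, u_j>), so |<v, e_j>|^2 = <v, u_j>^2 / <u_j, u_j>.
Coefficients: <v, e_1> = 2/sqrt(12), <v, e_2> = -1/sqrt(7), <v, e_3> = 100/sqrt(3696).
Square and sum: Σ |<v, e_j>|^2 = 35/11.
Compute ||v||^2 = v·v = 9.
Deficit = 9 − 35/11 = 64/11 ≥ 0, confirming Bessel's inequality. (The deficit equals ||v − Σ <v,e_j> e_j||^2, the squared distance from v to span{e_j}.)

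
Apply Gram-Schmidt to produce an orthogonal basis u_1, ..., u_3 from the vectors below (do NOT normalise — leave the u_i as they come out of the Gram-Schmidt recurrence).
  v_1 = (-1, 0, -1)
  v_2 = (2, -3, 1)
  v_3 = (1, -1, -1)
Orthogonal basis:
  u_1 = (-1, 0, -1)
  u_2 = (1/2, -3, -1/2)
  u_3 = (15/19, 5/19, -15/19)

Apply the Gram-Schmidt recurrence
  u_1 = v_1
  u_i = v_i − Σ_{j<i} ((v_i · u_j) / (u_j · u_j)) · u_j.

Step by step this gives:
  u_1 = (-1, 0, -1)
  u_2 = (1/2, -3, -1/2)
  u_3 = (15/19, 5/19, -15/19)

Orthogonality check:
  u_2 · u_1 = 0 (should be 0)
  u_3 · u_1 = 0 (should be 0)
  u_3 · u_2 = 0 (should be 0)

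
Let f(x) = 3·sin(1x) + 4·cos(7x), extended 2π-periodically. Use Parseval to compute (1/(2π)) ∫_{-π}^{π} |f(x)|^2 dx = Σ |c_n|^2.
Σ |c_n|^2 = 25/2

Expand |f|^2 and use orthogonality of {sin(nx), cos(mx)} on [-π, π]:
  ∫_{-π}^{π} sin(nx)^2 dx = π, ∫ cos(mx)^2 dx = π, and cross terms integrate to 0.
So ∫_{-π}^{π} f(x)^2 dx = 3^2 · π + 4^2 · π = (9 + 16)π.
Divide by 2π: (9 + 16)/2 = 25/2.
By Parseval, this equals Σ |c_n|^2.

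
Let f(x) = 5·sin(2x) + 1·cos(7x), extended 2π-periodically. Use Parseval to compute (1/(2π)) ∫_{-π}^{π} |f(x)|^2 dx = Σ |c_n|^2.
Σ |c_n|^2 = 13

Expand |f|^2 and use orthogonality of {sin(nx), cos(mx)} on [-π, π]:
  ∫_{-π}^{π} sin(nx)^2 dx = π, ∫ cos(mx)^2 dx = π, and cross terms integrate to 0.
So ∫_{-π}^{π} f(x)^2 dx = 5^2 · π + 1^2 · π = (25 + 1)π.
Divide by 2π: (25 + 1)/2 = 13.
By Parseval, this equals Σ |c_n|^2.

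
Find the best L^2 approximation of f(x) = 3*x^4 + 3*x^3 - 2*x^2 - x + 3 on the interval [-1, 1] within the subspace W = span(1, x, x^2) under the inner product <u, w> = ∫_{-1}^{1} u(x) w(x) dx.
g(x) = 4*x^2/7 + 4*x/5 + 96/35

The best approximation g ∈ W is the orthogonal projection of f onto W. Writing g = a_0 + a_1 x + a_2 x^2, the coefficients solve the normal equations G · a = b where
  G_{ij} = <φ_i, φ_j> and b_i = <f, φ_i>, with φ_0 = 1, φ_1 = x, φ_2 = x^2.
G =
  [2, 0, 2/3]
  [0, 2/3, 0]
  [2/3, 0, 2/5],
b = (88/15, 8/15, 72/35).
Solving gives a_0 = 96/35, a_1 = 4/5, a_2 = 4/7, so
  g(x) = 4*x^2/7 + 4*x/5 + 96/35.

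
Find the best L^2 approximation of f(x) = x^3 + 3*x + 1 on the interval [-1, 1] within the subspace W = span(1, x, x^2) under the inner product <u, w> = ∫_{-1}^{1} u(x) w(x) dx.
g(x) = 18*x/5 + 1

The best approximation g ∈ W is the orthogonal projection of f onto W. Writing g = a_0 + a_1 x + a_2 x^2, the coefficients solve the normal equations G · a = b where
  G_{ij} = <φ_i, φ_j> and b_i = <f, φ_i>, with φ_0 = 1, φ_1 = x, φ_2 = x^2.
G =
  [2, 0, 2/3]
  [0, 2/3, 0]
  [2/3, 0, 2/5],
b = (2, 12/5, 2/3).
Solving gives a_0 = 1, a_1 = 18/5, a_2 = 0, so
  g(x) = 18*x/5 + 1.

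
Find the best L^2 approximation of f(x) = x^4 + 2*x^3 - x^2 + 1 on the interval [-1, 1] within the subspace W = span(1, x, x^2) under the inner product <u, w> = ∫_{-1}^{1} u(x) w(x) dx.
g(x) = -x^2/7 + 6*x/5 + 32/35

The best approximation g ∈ W is the orthogonal projection of f onto W. Writing g = a_0 + a_1 x + a_2 x^2, the coefficients solve the normal equations G · a = b where
  G_{ij} = <φ_i, φ_j> and b_i = <f, φ_i>, with φ_0 = 1, φ_1 = x, φ_2 = x^2.
G =
  [2, 0, 2/3]
  [0, 2/3, 0]
  [2/3, 0, 2/5],
b = (26/15, 4/5, 58/105).
Solving gives a_0 = 32/35, a_1 = 6/5, a_2 = -1/7, so
  g(x) = -x^2/7 + 6*x/5 + 32/35.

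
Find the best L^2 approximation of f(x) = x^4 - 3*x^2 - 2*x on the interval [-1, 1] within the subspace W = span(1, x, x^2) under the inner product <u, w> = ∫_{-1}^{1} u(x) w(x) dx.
g(x) = -15*x^2/7 - 2*x - 3/35

The best approximation g ∈ W is the orthogonal projection of f onto W. Writing g = a_0 + a_1 x + a_2 x^2, the coefficients solve the normal equations G · a = b where
  G_{ij} = <φ_i, φ_j> and b_i = <f, φ_i>, with φ_0 = 1, φ_1 = x, φ_2 = x^2.
G =
  [2, 0, 2/3]
  [0, 2/3, 0]
  [2/3, 0, 2/5],
b = (-8/5, -4/3, -32/35).
Solving gives a_0 = -3/35, a_1 = -2, a_2 = -15/7, so
  g(x) = -15*x^2/7 - 2*x - 3/35.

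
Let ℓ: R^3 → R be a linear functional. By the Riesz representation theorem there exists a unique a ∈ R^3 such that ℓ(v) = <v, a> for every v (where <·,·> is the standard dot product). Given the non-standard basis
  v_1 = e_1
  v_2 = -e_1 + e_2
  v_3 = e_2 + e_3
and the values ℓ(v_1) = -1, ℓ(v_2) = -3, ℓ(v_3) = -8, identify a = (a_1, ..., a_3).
a = (-1, -4, -4)

Write a = (a_1, ..., a_3) in the standard basis. For each basis vector v_i, ℓ(v_i) = <v_i, a> is a linear equation in the a_j's. Collect the n equations into a matrix system V a = ℓ, where row i of V is v_i (expressed in the standard basis). Since V is invertible (lower-triangular with 1s on the diagonal, up to permutation), solve by back-substitution:
  V =
[[1, 0, 0],
 [-1, 1, 0],
 [0, 1, 1]]
  V a = (-1, -3, -8)
Solving gives a = (-1, -4, -4).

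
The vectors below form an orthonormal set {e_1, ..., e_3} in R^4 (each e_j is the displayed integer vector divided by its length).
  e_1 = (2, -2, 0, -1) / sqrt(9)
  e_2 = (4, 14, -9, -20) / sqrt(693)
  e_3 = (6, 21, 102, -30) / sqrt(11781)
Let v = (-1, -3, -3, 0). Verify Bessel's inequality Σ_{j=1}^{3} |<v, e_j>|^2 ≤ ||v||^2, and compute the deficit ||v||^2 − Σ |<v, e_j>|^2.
Σ |<v, e_j>|^2 = 242/17; ||v||^2 = 19; deficit = 81/17

Write each e_j = u_j / sqrt(<u_j, u_j>) where u_j is the displayed integer vector. Then <v, e_j> = <v, u_j> / sqrt(<u_j, u_j>), so |<v, e_j>|^2 = <v, u_j>^2 / <u_j, u_j>.
Coefficients: <v, e_1> = 4/sqrt(9), <v, e_2> = -19/sqrt(693), <v, e_3> = -375/sqrt(11781).
Square and sum: Σ |<v, e_j>|^2 = 242/17.
Compute ||v||^2 = v·v = 19.
Deficit = 19 − 242/17 = 81/17 ≥ 0, confirming Bessel's inequality. (The deficit equals ||v − Σ <v,e_j> e_j||^2, the squared distance from v to span{e_j}.)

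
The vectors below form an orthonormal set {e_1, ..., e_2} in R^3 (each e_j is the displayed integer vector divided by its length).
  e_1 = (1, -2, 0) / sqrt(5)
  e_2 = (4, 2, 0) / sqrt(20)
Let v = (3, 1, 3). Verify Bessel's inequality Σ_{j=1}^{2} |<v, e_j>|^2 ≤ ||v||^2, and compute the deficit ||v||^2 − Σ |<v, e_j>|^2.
Σ |<v, e_j>|^2 = 10; ||v||^2 = 19; deficit = 9

Write each e_j = u_j / sqrt(<u_j, u_j>) where u_j is the displayed integer vector. Then <v, e_j> = <v, u_j> / sqrt(<u_j, u_j>), so |<v, e_j>|^2 = <v, u_j>^2 / <u_j, u_j>.
Coefficients: <v, e_1> = 1/sqrt(5), <v, e_2> = 14/sqrt(20).
Square and sum: Σ |<v, e_j>|^2 = 10.
Compute ||v||^2 = v·v = 19.
Deficit = 19 − 10 = 9 ≥ 0, confirming Bessel's inequality. (The deficit equals ||v − Σ <v,e_j> e_j||^2, the squared distance from v to span{e_j}.)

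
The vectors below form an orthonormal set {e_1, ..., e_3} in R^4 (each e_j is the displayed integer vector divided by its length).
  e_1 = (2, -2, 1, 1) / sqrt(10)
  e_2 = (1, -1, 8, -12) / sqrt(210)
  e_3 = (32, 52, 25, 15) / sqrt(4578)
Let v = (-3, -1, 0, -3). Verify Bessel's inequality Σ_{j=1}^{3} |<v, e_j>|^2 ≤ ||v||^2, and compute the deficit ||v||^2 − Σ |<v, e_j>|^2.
Σ |<v, e_j>|^2 = 2021/109; ||v||^2 = 19; deficit = 50/109

Write each e_j = u_j / sqrt(<u_j, u_j>) where u_j is the displayed integer vector. Then <v, e_j> = <v, u_j> / sqrt(<u_j, u_j>), so |<v, e_j>|^2 = <v, u_j>^2 / <u_j, u_j>.
Coefficients: <v, e_1> = -7/sqrt(10), <v, e_2> = 34/sqrt(210), <v, e_3> = -193/sqrt(4578).
Square and sum: Σ |<v, e_j>|^2 = 2021/109.
Compute ||v||^2 = v·v = 19.
Deficit = 19 − 2021/109 = 50/109 ≥ 0, confirming Bessel's inequality. (The deficit equals ||v − Σ <v,e_j> e_j||^2, the squared distance from v to span{e_j}.)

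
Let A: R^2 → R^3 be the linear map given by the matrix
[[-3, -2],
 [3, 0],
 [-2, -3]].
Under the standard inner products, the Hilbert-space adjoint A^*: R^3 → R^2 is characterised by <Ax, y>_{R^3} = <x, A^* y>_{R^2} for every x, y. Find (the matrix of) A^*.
A^* = A^T =
[[-3, 3, -2],
 [-2, 0, -3]]

For real matrices with standard dot products, the defining identity <Ax, y> = <x, A^* y> gives (Ax)^T y = x^T (A^*) y, i.e. x^T A^T y = x^T (A^*) y. Since this holds for all x, y, we must have A^* = A^T. Therefore
A^* =
[[-3, 3, -2],
 [-2, 0, -3]].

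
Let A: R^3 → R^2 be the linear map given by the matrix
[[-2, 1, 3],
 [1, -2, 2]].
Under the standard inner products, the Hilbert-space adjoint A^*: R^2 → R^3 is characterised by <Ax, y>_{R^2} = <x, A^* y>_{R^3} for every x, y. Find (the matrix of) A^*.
A^* = A^T =
[[-2, 1],
 [1, -2],
 [3, 2]]

For real matrices with standard dot products, the defining identity <Ax, y> = <x, A^* y> gives (Ax)^T y = x^T (A^*) y, i.e. x^T A^T y = x^T (A^*) y. Since this holds for all x, y, we must have A^* = A^T. Therefore
A^* =
[[-2, 1],
 [1, -2],
 [3, 2]].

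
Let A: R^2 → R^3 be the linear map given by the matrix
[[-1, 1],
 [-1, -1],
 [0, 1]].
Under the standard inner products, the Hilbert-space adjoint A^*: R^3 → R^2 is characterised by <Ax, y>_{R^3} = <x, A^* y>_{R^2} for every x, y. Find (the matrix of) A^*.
A^* = A^T =
[[-1, -1, 0],
 [1, -1, 1]]

For real matrices with standard dot products, the defining identity <Ax, y> = <x, A^* y> gives (Ax)^T y = x^T (A^*) y, i.e. x^T A^T y = x^T (A^*) y. Since this holds for all x, y, we must have A^* = A^T. Therefore
A^* =
[[-1, -1, 0],
 [1, -1, 1]].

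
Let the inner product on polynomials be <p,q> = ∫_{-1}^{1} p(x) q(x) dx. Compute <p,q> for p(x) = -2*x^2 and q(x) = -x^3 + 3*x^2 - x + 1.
<p,q> = -56/15

Expand the product: p(x)·q(x) = 2*x^5 - 6*x^4 + 2*x^3 - 2*x^2.
∫_{-1}^{1} of each monomial x^k gives [2/(k+1) if k even, 0 if k odd]. Integrating term-by-term (or equivalently evaluating the antiderivative F(x) = x^6/3 - 6*x^5/5 + x^4/2 - 2*x^3/3 at the endpoints):
  F(1) − F(−1) = -31/30 − (27/10) = -56/15.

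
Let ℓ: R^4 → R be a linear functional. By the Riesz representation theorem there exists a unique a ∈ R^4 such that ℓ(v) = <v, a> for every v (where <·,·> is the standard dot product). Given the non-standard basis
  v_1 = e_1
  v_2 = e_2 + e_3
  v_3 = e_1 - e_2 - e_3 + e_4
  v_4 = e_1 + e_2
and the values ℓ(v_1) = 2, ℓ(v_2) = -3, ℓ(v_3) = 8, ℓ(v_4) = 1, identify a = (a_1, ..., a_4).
a = (2, -1, -2, 3)

Write a = (a_1, ..., a_4) in the standard basis. For each basis vector v_i, ℓ(v_i) = <v_i, a> is a linear equation in the a_j's. Collect the n equations into a matrix system V a = ℓ, where row i of V is v_i (expressed in the standard basis). Since V is invertible (lower-triangular with 1s on the diagonal, up to permutation), solve by back-substitution:
  V =
[[1, 0, 0, 0],
 [0, 1, 1, 0],
 [1, -1, -1, 1],
 [1, 1, 0, 0]]
  V a = (2, -3, 8, 1)
Solving gives a = (2, -1, -2, 3).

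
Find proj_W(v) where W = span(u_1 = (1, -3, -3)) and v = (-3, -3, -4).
proj_W(v) = (18/19, -54/19, -54/19)

Set up U = [u_1 | ... | u_1] ∈ R^(3×1). The projector onto W = col(U) is P = U (U^T U)^(-1) U^T.
Compute U^T U =
  [19],
and U^T v = (18).
Solve U^T U · c = U^T v for the coefficients: c = (18/19). The projection is proj_W(v) = U c.
Check: (v - proj_W(v)) · u_1 = 0  (should be 0).
Result: proj_W(v) = (18/19, -54/19, -54/19).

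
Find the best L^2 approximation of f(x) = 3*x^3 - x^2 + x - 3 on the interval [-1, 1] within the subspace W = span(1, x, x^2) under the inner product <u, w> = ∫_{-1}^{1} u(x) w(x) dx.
g(x) = -x^2 + 14*x/5 - 3

The best approximation g ∈ W is the orthogonal projection of f onto W. Writing g = a_0 + a_1 x + a_2 x^2, the coefficients solve the normal equations G · a = b where
  G_{ij} = <φ_i, φ_j> and b_i = <f, φ_i>, with φ_0 = 1, φ_1 = x, φ_2 = x^2.
G =
  [2, 0, 2/3]
  [0, 2/3, 0]
  [2/3, 0, 2/5],
b = (-20/3, 28/15, -12/5).
Solving gives a_0 = -3, a_1 = 14/5, a_2 = -1, so
  g(x) = -x^2 + 14*x/5 - 3.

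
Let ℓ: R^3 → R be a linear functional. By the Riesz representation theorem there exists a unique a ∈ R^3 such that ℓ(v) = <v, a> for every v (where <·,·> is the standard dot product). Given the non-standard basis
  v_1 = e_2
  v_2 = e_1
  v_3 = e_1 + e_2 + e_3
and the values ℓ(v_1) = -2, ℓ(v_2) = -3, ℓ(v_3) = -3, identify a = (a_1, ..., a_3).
a = (-3, -2, 2)

Write a = (a_1, ..., a_3) in the standard basis. For each basis vector v_i, ℓ(v_i) = <v_i, a> is a linear equation in the a_j's. Collect the n equations into a matrix system V a = ℓ, where row i of V is v_i (expressed in the standard basis). Since V is invertible (lower-triangular with 1s on the diagonal, up to permutation), solve by back-substitution:
  V =
[[0, 1, 0],
 [1, 0, 0],
 [1, 1, 1]]
  V a = (-2, -3, -3)
Solving gives a = (-3, -2, 2).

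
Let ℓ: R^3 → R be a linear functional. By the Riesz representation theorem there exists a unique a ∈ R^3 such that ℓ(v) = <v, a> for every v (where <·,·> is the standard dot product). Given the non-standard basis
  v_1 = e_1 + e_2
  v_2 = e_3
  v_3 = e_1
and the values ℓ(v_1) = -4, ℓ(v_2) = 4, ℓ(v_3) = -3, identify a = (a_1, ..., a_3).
a = (-3, -1, 4)

Write a = (a_1, ..., a_3) in the standard basis. For each basis vector v_i, ℓ(v_i) = <v_i, a> is a linear equation in the a_j's. Collect the n equations into a matrix system V a = ℓ, where row i of V is v_i (expressed in the standard basis). Since V is invertible (lower-triangular with 1s on the diagonal, up to permutation), solve by back-substitution:
  V =
[[1, 1, 0],
 [0, 0, 1],
 [1, 0, 0]]
  V a = (-4, 4, -3)
Solving gives a = (-3, -1, 4).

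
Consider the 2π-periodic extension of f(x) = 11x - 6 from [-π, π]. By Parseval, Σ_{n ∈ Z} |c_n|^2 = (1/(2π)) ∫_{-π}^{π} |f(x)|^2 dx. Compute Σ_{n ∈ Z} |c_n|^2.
Σ |c_n|^2 = 121π^2/3 + 36

Expand and integrate term by term over [-π, π]:
  ∫ (11x)^2 dx = 121·(2π^3/3); ∫ 2·11·(-6)·x dx = 0 (odd integrand); ∫ (-6)^2 dx = 36·2π.
So (1/(2π)) ∫_{-π}^{π} (11x - 6)^2 dx = 121π^2/3 + 36 = 121π^2/3 + 36.
Parseval ⇒ Σ |c_n|^2 = 121π^2/3 + 36.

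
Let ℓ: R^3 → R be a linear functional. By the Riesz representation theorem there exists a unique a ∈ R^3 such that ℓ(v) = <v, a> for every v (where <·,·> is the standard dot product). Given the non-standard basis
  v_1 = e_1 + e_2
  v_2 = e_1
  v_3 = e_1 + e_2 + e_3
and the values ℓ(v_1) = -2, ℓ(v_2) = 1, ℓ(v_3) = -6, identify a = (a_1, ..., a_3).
a = (1, -3, -4)

Write a = (a_1, ..., a_3) in the standard basis. For each basis vector v_i, ℓ(v_i) = <v_i, a> is a linear equation in the a_j's. Collect the n equations into a matrix system V a = ℓ, where row i of V is v_i (expressed in the standard basis). Since V is invertible (lower-triangular with 1s on the diagonal, up to permutation), solve by back-substitution:
  V =
[[1, 1, 0],
 [1, 0, 0],
 [1, 1, 1]]
  V a = (-2, 1, -6)
Solving gives a = (1, -3, -4).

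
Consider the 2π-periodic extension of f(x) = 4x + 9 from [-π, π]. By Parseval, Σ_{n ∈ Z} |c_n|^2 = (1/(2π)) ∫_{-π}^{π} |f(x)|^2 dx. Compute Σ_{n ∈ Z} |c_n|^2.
Σ |c_n|^2 = 16π^2/3 + 81

Expand and integrate term by term over [-π, π]:
  ∫ (4x)^2 dx = 16·(2π^3/3); ∫ 2·4·(9)·x dx = 0 (odd integrand); ∫ 9^2 dx = 81·2π.
So (1/(2π)) ∫_{-π}^{π} (4x + 9)^2 dx = 16π^2/3 + 81 = 16π^2/3 + 81.
Parseval ⇒ Σ |c_n|^2 = 16π^2/3 + 81.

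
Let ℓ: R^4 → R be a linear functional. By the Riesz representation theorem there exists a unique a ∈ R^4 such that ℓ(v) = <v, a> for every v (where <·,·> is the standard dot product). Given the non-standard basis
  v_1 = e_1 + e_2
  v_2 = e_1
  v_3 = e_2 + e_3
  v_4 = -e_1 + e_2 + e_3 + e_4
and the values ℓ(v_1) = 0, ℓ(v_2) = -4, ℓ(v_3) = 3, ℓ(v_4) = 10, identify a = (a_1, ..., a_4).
a = (-4, 4, -1, 3)

Write a = (a_1, ..., a_4) in the standard basis. For each basis vector v_i, ℓ(v_i) = <v_i, a> is a linear equation in the a_j's. Collect the n equations into a matrix system V a = ℓ, where row i of V is v_i (expressed in the standard basis). Since V is invertible (lower-triangular with 1s on the diagonal, up to permutation), solve by back-substitution:
  V =
[[1, 1, 0, 0],
 [1, 0, 0, 0],
 [0, 1, 1, 0],
 [-1, 1, 1, 1]]
  V a = (0, -4, 3, 10)
Solving gives a = (-4, 4, -1, 3).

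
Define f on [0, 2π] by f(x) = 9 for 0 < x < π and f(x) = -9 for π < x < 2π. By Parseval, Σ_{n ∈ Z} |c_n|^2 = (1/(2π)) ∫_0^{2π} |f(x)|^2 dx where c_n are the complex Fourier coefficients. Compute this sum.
Σ |c_n|^2 = 81

Parseval equates the L^2 energy of f (normalised by 1/(2π)) with the ℓ^2 sum of its Fourier coefficients: (1/(2π)) ∫_0^{2π} |f|^2 = Σ |c_n|^2.
Compute the left side: (1/(2π)) [∫_0^π 9^2 dx + ∫_π^{2π} (-9)^2 dx] = (1/(2π)) · (81π + 81π) = (81 + 81)/2 = 81.
So Σ_{n ∈ Z} |c_n|^2 = 81.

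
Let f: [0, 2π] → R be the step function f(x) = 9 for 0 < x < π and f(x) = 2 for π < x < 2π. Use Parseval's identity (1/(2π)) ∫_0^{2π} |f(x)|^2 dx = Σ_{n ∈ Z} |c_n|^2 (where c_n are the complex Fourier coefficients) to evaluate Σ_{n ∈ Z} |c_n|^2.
Σ |c_n|^2 = 85/2

Parseval equates the L^2 energy of f (normalised by 1/(2π)) with the ℓ^2 sum of its Fourier coefficients: (1/(2π)) ∫_0^{2π} |f|^2 = Σ |c_n|^2.
Compute the left side: (1/(2π)) [∫_0^π 9^2 dx + ∫_π^{2π} 2^2 dx] = (1/(2π)) · (81π + 4π) = (81 + 4)/2 = 85/2.
So Σ_{n ∈ Z} |c_n|^2 = 85/2.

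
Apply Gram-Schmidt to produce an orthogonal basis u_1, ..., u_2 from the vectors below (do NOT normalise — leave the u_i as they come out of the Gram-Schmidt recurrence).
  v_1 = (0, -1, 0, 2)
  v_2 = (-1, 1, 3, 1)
Orthogonal basis:
  u_1 = (0, -1, 0, 2)
  u_2 = (-1, 6/5, 3, 3/5)

Apply the Gram-Schmidt recurrence
  u_1 = v_1
  u_i = v_i − Σ_{j<i} ((v_i · u_j) / (u_j · u_j)) · u_j.

Step by step this gives:
  u_1 = (0, -1, 0, 2)
  u_2 = (-1, 6/5, 3, 3/5)

Orthogonality check:
  u_2 · u_1 = 0 (should be 0)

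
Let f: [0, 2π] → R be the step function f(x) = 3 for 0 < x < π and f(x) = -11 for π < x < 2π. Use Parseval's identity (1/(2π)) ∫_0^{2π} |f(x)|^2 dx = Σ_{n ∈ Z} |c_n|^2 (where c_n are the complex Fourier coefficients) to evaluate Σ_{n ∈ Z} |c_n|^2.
Σ |c_n|^2 = 65

Parseval equates the L^2 energy of f (normalised by 1/(2π)) with the ℓ^2 sum of its Fourier coefficients: (1/(2π)) ∫_0^{2π} |f|^2 = Σ |c_n|^2.
Compute the left side: (1/(2π)) [∫_0^π 3^2 dx + ∫_π^{2π} (-11)^2 dx] = (1/(2π)) · (9π + 121π) = (9 + 121)/2 = 65.
So Σ_{n ∈ Z} |c_n|^2 = 65.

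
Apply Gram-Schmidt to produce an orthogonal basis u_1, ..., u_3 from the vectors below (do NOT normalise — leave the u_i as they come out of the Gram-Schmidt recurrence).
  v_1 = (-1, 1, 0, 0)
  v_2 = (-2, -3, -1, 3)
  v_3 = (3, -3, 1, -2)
Orthogonal basis:
  u_1 = (-1, 1, 0, 0)
  u_2 = (-5/2, -5/2, -1, 3)
  u_3 = (-7/9, -7/9, 31/45, -16/15)

Apply the Gram-Schmidt recurrence
  u_1 = v_1
  u_i = v_i − Σ_{j<i} ((v_i · u_j) / (u_j · u_j)) · u_j.

Step by step this gives:
  u_1 = (-1, 1, 0, 0)
  u_2 = (-5/2, -5/2, -1, 3)
  u_3 = (-7/9, -7/9, 31/45, -16/15)

Orthogonality check:
  u_2 · u_1 = 0 (should be 0)
  u_3 · u_1 = 0 (should be 0)
  u_3 · u_2 = 0 (should be 0)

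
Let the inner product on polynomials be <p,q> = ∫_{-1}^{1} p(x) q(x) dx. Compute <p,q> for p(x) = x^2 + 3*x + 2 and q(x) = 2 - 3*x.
<p,q> = 10/3

Expand the product: p(x)·q(x) = -3*x^3 - 7*x^2 + 4.
∫_{-1}^{1} of each monomial x^k gives [2/(k+1) if k even, 0 if k odd]. Integrating term-by-term (or equivalently evaluating the antiderivative F(x) = -3*x^4/4 - 7*x^3/3 + 4*x at the endpoints):
  F(1) − F(−1) = 11/12 − (-29/12) = 10/3.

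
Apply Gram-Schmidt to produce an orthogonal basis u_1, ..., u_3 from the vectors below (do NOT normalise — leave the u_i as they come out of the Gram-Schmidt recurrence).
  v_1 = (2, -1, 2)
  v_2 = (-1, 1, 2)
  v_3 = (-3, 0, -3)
Orthogonal basis:
  u_1 = (2, -1, 2)
  u_2 = (-11/9, 10/9, 16/9)
  u_3 = (-36/53, -54/53, 9/53)

Apply the Gram-Schmidt recurrence
  u_1 = v_1
  u_i = v_i − Σ_{j<i} ((v_i · u_j) / (u_j · u_j)) · u_j.

Step by step this gives:
  u_1 = (2, -1, 2)
  u_2 = (-11/9, 10/9, 16/9)
  u_3 = (-36/53, -54/53, 9/53)

Orthogonality check:
  u_2 · u_1 = 0 (should be 0)
  u_3 · u_1 = 0 (should be 0)
  u_3 · u_2 = 0 (should be 0)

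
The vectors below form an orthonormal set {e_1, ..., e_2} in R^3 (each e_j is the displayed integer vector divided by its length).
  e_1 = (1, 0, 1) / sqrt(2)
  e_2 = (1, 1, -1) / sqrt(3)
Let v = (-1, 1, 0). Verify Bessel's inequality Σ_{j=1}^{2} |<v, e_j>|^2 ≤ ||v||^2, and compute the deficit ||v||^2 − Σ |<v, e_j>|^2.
Σ |<v, e_j>|^2 = 1/2; ||v||^2 = 2; deficit = 3/2

Write each e_j = u_j / sqrt(<u_j, u_j>) where u_j is the displayed integer vector. Then <v, e_j> = <v, u_j> / sqrt(<u_j, u_j>), so |<v, e_j>|^2 = <v, u_j>^2 / <u_j, u_j>.
Coefficients: <v, e_1> = -1/sqrt(2), <v, e_2> = 0/sqrt(3).
Square and sum: Σ |<v, e_j>|^2 = 1/2.
Compute ||v||^2 = v·v = 2.
Deficit = 2 − 1/2 = 3/2 ≥ 0, confirming Bessel's inequality. (The deficit equals ||v − Σ <v,e_j> e_j||^2, the squared distance from v to span{e_j}.)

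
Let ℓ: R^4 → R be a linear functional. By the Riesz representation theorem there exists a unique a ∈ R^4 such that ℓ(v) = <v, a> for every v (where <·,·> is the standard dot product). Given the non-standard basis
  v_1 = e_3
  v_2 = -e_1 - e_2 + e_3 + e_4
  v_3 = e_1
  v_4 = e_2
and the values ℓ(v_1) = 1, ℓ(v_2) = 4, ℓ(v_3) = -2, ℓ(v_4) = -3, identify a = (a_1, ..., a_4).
a = (-2, -3, 1, -2)

Write a = (a_1, ..., a_4) in the standard basis. For each basis vector v_i, ℓ(v_i) = <v_i, a> is a linear equation in the a_j's. Collect the n equations into a matrix system V a = ℓ, where row i of V is v_i (expressed in the standard basis). Since V is invertible (lower-triangular with 1s on the diagonal, up to permutation), solve by back-substitution:
  V =
[[0, 0, 1, 0],
 [-1, -1, 1, 1],
 [1, 0, 0, 0],
 [0, 1, 0, 0]]
  V a = (1, 4, -2, -3)
Solving gives a = (-2, -3, 1, -2).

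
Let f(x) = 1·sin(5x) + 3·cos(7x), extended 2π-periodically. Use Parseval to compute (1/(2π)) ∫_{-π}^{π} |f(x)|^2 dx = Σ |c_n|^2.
Σ |c_n|^2 = 5

Expand |f|^2 and use orthogonality of {sin(nx), cos(mx)} on [-π, π]:
  ∫_{-π}^{π} sin(nx)^2 dx = π, ∫ cos(mx)^2 dx = π, and cross terms integrate to 0.
So ∫_{-π}^{π} f(x)^2 dx = 1^2 · π + 3^2 · π = (1 + 9)π.
Divide by 2π: (1 + 9)/2 = 5.
By Parseval, this equals Σ |c_n|^2.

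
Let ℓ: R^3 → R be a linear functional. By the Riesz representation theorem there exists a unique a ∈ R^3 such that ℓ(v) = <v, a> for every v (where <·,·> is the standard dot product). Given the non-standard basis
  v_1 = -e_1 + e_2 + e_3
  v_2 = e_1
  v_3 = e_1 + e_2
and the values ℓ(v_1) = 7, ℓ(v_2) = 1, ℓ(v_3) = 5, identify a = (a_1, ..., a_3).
a = (1, 4, 4)

Write a = (a_1, ..., a_3) in the standard basis. For each basis vector v_i, ℓ(v_i) = <v_i, a> is a linear equation in the a_j's. Collect the n equations into a matrix system V a = ℓ, where row i of V is v_i (expressed in the standard basis). Since V is invertible (lower-triangular with 1s on the diagonal, up to permutation), solve by back-substitution:
  V =
[[-1, 1, 1],
 [1, 0, 0],
 [1, 1, 0]]
  V a = (7, 1, 5)
Solving gives a = (1, 4, 4).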